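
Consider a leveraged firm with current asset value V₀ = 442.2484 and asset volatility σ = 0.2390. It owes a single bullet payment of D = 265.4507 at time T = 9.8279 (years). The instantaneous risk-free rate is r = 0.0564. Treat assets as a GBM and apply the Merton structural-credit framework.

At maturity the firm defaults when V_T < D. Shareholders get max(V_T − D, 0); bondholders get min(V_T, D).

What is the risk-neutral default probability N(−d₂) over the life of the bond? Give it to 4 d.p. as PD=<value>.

PD=0.1477

d₁ = [ln(V₀/D) + (r + σ²/2)T] / (σ√T)
   = [ln(442.2484/265.4507) + (0.0564 + 0.5·0.2390²)·9.8279] / (0.2390·√9.8279)
   = [0.510443 + 0.834983] / 0.749253 = 1.795691
d₂ = d₁ − σ√T = 1.795691 − 0.749253 = 1.046438
risk-neutral PD = N(−d₂) = N(-1.046438) = 0.147679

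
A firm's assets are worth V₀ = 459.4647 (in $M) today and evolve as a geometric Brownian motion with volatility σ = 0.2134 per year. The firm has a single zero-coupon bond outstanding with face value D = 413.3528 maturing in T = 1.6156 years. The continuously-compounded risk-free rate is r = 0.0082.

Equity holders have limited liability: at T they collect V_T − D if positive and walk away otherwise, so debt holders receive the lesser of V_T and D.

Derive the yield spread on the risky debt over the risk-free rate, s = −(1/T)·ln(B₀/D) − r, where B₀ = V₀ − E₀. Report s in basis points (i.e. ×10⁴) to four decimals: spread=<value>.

d₁ = [ln(V₀/D) + (r + σ²/2)T] / (σ√T)
   = [ln(459.4647/413.3528) + (0.0082 + 0.5·0.2134²)·1.6156] / (0.2134·√1.6156)
   = [0.105761 + 0.050035] / 0.271245 = 0.574372
d₂ = d₁ − σ√T = 0.574372 − 0.271245 = 0.303127
N(d₁) = 0.717142,  N(d₂) = 0.619104,  e^(−rT) = 0.986839
E₀ = V₀·N(d₁) − D·e^(−rT)·N(d₂)
   = 459.4647·0.717142 − 413.3528·0.986839·0.619104 = 76.961116
B₀ = V₀ − E₀ = 459.4647 − 76.961116 = 382.503584
spread = −(1/T)·ln(B₀/D) − r = −(1/1.6156)·ln(382.503584/413.3528) − 0.0082 = 0.03980906
in basis points: 0.03980906 × 10⁴ = 398.0906 bp

spread=398.0906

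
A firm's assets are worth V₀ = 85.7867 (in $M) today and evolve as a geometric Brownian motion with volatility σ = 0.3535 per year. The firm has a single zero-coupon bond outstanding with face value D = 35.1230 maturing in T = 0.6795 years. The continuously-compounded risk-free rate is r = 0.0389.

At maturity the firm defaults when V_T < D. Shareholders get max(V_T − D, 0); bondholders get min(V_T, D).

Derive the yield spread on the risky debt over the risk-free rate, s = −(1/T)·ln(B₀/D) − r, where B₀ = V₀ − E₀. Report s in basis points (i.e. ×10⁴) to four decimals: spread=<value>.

spread=1.4700

d₁ = [ln(V₀/D) + (r + σ²/2)T] / (σ√T)
   = [ln(85.7867/35.1230) + (0.0389 + 0.5·0.3535²)·0.6795] / (0.3535·√0.6795)
   = [0.893008 + 0.068888] / 0.291396 = 3.300989
d₂ = d₁ − σ√T = 3.300989 − 0.291396 = 3.009593
N(d₁) = 0.999518,  N(d₂) = 0.998692,  e^(−rT) = 0.973914
E₀ = V₀·N(d₁) − D·e^(−rT)·N(d₂)
   = 85.7867·0.999518 − 35.1230·0.973914·0.998692 = 51.583345
B₀ = V₀ − E₀ = 85.7867 − 51.583345 = 34.203355
spread = −(1/T)·ln(B₀/D) − r = −(1/0.6795)·ln(34.203355/35.1230) − 0.0389 = 0.00014700
in basis points: 0.00014700 × 10⁴ = 1.4700 bp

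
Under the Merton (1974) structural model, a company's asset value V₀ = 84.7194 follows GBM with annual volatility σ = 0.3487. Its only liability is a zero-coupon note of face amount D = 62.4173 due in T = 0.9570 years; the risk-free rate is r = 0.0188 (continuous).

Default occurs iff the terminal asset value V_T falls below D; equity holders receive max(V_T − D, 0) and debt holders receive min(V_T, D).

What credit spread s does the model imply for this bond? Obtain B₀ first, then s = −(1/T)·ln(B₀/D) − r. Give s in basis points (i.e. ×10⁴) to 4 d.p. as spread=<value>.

spread=388.5037

d₁ = [ln(V₀/D) + (r + σ²/2)T] / (σ√T)
   = [ln(84.7194/62.4173) + (0.0188 + 0.5·0.3487²)·0.9570] / (0.3487·√0.9570)
   = [0.305502 + 0.076173] / 0.341121 = 1.118887
d₂ = d₁ − σ√T = 1.118887 − 0.341121 = 0.777766
N(d₁) = 0.868406,  N(d₂) = 0.781647,  e^(−rT) = 0.982169
E₀ = V₀·N(d₁) − D·e^(−rT)·N(d₂)
   = 84.7194·0.868406 − 62.4173·0.982169·0.781647 = 25.652478
B₀ = V₀ − E₀ = 84.7194 − 25.652478 = 59.066922
spread = −(1/T)·ln(B₀/D) − r = −(1/0.9570)·ln(59.066922/62.4173) − 0.0188 = 0.03885037
in basis points: 0.03885037 × 10⁴ = 388.5037 bp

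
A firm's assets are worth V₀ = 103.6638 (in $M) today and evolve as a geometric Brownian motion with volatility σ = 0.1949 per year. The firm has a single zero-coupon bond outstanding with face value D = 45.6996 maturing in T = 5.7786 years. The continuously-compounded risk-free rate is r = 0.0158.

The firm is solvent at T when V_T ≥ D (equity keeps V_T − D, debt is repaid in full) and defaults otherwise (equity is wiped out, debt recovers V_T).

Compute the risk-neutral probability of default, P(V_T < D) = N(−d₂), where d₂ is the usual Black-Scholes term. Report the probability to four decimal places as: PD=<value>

PD=0.0437

d₁ = [ln(V₀/D) + (r + σ²/2)T] / (σ√T)
   = [ln(103.6638/45.6996) + (0.0158 + 0.5·0.1949²)·5.7786] / (0.1949·√5.7786)
   = [0.819063 + 0.201055] / 0.468515 = 2.177346
d₂ = d₁ − σ√T = 2.177346 − 0.468515 = 1.708831
risk-neutral PD = N(−d₂) = N(-1.708831) = 0.043741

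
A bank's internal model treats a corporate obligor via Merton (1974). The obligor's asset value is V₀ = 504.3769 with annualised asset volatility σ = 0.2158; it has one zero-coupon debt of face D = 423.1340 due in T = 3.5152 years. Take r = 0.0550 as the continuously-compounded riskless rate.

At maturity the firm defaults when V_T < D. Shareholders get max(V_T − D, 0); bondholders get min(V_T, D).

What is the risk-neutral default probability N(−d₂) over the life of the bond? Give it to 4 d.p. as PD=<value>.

d₁ = [ln(V₀/D) + (r + σ²/2)T] / (σ√T)
   = [ln(504.3769/423.1340) + (0.0550 + 0.5·0.2158²)·3.5152] / (0.2158·√3.5152)
   = [0.175635 + 0.275187] / 0.404601 = 1.114239
d₂ = d₁ − σ√T = 1.114239 − 0.404601 = 0.709638
risk-neutral PD = N(−d₂) = N(-0.709638) = 0.238964

PD=0.2390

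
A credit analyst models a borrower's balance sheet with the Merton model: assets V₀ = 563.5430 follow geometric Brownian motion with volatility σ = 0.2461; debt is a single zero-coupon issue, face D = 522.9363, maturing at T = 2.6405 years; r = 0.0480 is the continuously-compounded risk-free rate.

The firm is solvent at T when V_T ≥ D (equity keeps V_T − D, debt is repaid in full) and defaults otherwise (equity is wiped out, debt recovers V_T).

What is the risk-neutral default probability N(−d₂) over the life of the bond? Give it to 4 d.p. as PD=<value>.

PD=0.3806

d₁ = [ln(V₀/D) + (r + σ²/2)T] / (σ√T)
   = [ln(563.5430/522.9363) + (0.0480 + 0.5·0.2461²)·2.6405] / (0.2461·√2.6405)
   = [0.074784 + 0.206705] / 0.399903 = 0.703894
d₂ = d₁ − σ√T = 0.703894 − 0.399903 = 0.303991
risk-neutral PD = N(−d₂) = N(-0.303991) = 0.380568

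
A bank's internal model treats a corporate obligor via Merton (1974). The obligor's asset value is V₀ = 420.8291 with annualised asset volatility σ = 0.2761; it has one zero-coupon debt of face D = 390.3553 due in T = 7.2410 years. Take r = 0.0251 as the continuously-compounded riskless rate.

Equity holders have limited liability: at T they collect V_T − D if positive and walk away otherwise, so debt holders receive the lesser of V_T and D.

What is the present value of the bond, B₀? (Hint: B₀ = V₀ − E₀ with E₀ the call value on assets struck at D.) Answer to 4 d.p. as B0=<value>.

B0=258.9754

d₁ = [ln(V₀/D) + (r + σ²/2)T] / (σ√T)
   = [ln(420.8291/390.3553) + (0.0251 + 0.5·0.2761²)·7.2410] / (0.2761·√7.2410)
   = [0.075169 + 0.457744] / 0.742960 = 0.717284
d₂ = d₁ − σ√T = 0.717284 − 0.742960 = -0.025676
N(d₁) = 0.763401,  N(d₂) = 0.489758,  e^(−rT) = 0.833811
E₀ = V₀·N(d₁) − D·e^(−rT)·N(d₂)
   = 420.8291·0.763401 − 390.3553·0.833811·0.489758 = 161.853677
B₀ = V₀ − E₀ = 420.8291 − 161.853677 = 258.975423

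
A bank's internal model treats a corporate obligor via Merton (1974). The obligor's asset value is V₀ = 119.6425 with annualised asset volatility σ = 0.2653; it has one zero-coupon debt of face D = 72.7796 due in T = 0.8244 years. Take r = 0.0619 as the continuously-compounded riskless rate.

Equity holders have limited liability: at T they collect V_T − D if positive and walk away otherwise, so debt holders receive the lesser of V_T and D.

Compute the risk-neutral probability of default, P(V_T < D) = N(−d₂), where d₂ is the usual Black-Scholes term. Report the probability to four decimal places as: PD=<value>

d₁ = [ln(V₀/D) + (r + σ²/2)T] / (σ√T)
   = [ln(119.6425/72.7796) + (0.0619 + 0.5·0.2653²)·0.8244] / (0.2653·√0.8244)
   = [0.497072 + 0.080043] / 0.240883 = 2.395831
d₂ = d₁ − σ√T = 2.395831 − 0.240883 = 2.154948
risk-neutral PD = N(−d₂) = N(-2.154948) = 0.015583

PD=0.0156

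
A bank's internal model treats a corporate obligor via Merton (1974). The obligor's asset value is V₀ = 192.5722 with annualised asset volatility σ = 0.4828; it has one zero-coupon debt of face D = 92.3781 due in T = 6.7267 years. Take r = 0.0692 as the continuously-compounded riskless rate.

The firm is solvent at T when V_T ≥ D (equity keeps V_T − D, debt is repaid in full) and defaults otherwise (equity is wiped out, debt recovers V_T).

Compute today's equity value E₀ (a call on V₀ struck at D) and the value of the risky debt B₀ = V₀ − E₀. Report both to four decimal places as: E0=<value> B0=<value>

E0=145.1355 B0=47.4367

d₁ = [ln(V₀/D) + (r + σ²/2)T] / (σ√T)
   = [ln(192.5722/92.3781) + (0.0692 + 0.5·0.4828²)·6.7267] / (0.4828·√6.7267)
   = [0.734581 + 1.249471] / 1.252184 = 1.584472
d₂ = d₁ − σ√T = 1.584472 − 1.252184 = 0.332288
N(d₁) = 0.943457,  N(d₂) = 0.630164,  e^(−rT) = 0.627829
E₀ = V₀·N(d₁) − D·e^(−rT)·N(d₂)
   = 192.5722·0.943457 − 92.3781·0.627829·0.630164 = 145.135536
B₀ = V₀ − E₀ = 192.5722 − 145.135536 = 47.436664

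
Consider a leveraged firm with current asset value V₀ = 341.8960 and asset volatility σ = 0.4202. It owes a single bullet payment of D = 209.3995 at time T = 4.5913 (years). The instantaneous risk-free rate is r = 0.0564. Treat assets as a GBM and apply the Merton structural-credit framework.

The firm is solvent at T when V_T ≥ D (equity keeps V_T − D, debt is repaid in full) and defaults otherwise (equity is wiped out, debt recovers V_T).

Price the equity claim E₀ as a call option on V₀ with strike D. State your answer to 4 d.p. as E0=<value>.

d₁ = [ln(V₀/D) + (r + σ²/2)T] / (σ√T)
   = [ln(341.8960/209.3995) + (0.0564 + 0.5·0.4202²)·4.5913] / (0.4202·√4.5913)
   = [0.490263 + 0.664288] / 0.900376 = 1.282298
d₂ = d₁ − σ√T = 1.282298 − 0.900376 = 0.381922
N(d₁) = 0.900131,  N(d₂) = 0.648740,  e^(−rT) = 0.771862
E₀ = V₀·N(d₁) − D·e^(−rT)·N(d₂)
   = 341.8960·0.900131 − 209.3995·0.771862·0.648740 = 202.896846

E0=202.8968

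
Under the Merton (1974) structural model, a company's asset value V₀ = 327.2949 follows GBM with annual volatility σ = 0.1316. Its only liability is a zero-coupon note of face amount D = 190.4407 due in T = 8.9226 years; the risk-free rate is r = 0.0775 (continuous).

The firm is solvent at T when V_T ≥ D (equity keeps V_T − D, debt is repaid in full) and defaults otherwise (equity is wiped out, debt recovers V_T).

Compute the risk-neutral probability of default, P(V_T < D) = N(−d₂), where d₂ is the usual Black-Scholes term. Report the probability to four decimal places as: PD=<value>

d₁ = [ln(V₀/D) + (r + σ²/2)T] / (σ√T)
   = [ln(327.2949/190.4407) + (0.0775 + 0.5·0.1316²)·8.9226] / (0.1316·√8.9226)
   = [0.541521 + 0.768765] / 0.393099 = 3.333223
d₂ = d₁ − σ√T = 3.333223 − 0.393099 = 2.940124
risk-neutral PD = N(−d₂) = N(-2.940124) = 0.001640

PD=0.0016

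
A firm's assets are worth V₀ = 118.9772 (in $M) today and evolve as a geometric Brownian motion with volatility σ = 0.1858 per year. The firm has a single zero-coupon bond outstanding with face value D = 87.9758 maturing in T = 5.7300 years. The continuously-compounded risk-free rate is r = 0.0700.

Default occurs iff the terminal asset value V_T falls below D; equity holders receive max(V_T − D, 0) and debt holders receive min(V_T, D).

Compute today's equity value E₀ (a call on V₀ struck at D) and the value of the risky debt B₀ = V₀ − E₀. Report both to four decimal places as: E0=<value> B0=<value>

d₁ = [ln(V₀/D) + (r + σ²/2)T] / (σ√T)
   = [ln(118.9772/87.9758) + (0.0700 + 0.5·0.1858²)·5.7300] / (0.1858·√5.7300)
   = [0.301870 + 0.500004] / 0.444757 = 1.802949
d₂ = d₁ − σ√T = 1.802949 − 0.444757 = 1.358192
N(d₁) = 0.964302,  N(d₂) = 0.912799,  e^(−rT) = 0.669583
E₀ = V₀·N(d₁) − D·e^(−rT)·N(d₂)
   = 118.9772·0.964302 − 87.9758·0.669583·0.912799 = 60.959613
B₀ = V₀ − E₀ = 118.9772 − 60.959613 = 58.017587

E0=60.9596 B0=58.0176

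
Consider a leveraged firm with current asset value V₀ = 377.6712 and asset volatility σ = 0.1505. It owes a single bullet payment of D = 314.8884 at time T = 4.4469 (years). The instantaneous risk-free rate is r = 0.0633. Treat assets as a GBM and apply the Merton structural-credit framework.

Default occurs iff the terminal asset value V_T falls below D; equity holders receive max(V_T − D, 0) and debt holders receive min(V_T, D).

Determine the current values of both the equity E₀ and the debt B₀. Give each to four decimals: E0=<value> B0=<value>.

E0=143.0622 B0=234.6090

d₁ = [ln(V₀/D) + (r + σ²/2)T] / (σ√T)
   = [ln(377.6712/314.8884) + (0.0633 + 0.5·0.1505²)·4.4469] / (0.1505·√4.4469)
   = [0.181806 + 0.331850] / 0.317369 = 1.618480
d₂ = d₁ − σ√T = 1.618480 − 0.317369 = 1.301110
N(d₁) = 0.947220,  N(d₂) = 0.903390,  e^(−rT) = 0.754659
E₀ = V₀·N(d₁) − D·e^(−rT)·N(d₂)
   = 377.6712·0.947220 − 314.8884·0.754659·0.903390 = 143.062225
B₀ = V₀ − E₀ = 377.6712 − 143.062225 = 234.608975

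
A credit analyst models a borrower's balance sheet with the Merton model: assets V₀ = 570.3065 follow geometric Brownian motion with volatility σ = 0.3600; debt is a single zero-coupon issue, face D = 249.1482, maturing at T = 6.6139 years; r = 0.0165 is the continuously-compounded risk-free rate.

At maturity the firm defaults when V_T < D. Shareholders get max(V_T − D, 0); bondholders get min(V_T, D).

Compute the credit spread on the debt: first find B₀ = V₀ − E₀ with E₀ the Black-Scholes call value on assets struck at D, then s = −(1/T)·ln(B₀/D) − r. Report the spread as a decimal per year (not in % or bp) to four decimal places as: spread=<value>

spread=0.0180

d₁ = [ln(V₀/D) + (r + σ²/2)T] / (σ√T)
   = [ln(570.3065/249.1482) + (0.0165 + 0.5·0.3600²)·6.6139] / (0.3600·√6.6139)
   = [0.828126 + 0.537710] / 0.925830 = 1.475256
d₂ = d₁ − σ√T = 1.475256 − 0.925830 = 0.549425
N(d₁) = 0.929928,  N(d₂) = 0.708643,  e^(−rT) = 0.896614
E₀ = V₀·N(d₁) − D·e^(−rT)·N(d₂)
   = 570.3065·0.929928 − 249.1482·0.896614·0.708643 = 372.040304
B₀ = V₀ − E₀ = 570.3065 − 372.040304 = 198.266196
spread = −(1/T)·ln(B₀/D) − r = −(1/6.6139)·ln(198.266196/249.1482) − 0.0165 = 0.01803898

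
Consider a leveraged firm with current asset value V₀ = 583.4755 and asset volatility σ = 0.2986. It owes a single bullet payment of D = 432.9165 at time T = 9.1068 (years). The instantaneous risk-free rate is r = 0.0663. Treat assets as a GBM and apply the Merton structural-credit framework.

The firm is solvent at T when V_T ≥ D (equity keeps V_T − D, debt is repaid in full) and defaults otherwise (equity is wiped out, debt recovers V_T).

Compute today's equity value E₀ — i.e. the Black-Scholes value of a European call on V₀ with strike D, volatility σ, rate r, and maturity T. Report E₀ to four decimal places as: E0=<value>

d₁ = [ln(V₀/D) + (r + σ²/2)T] / (σ√T)
   = [ln(583.4755/432.9165) + (0.0663 + 0.5·0.2986²)·9.1068] / (0.2986·√9.1068)
   = [0.298458 + 1.009771] / 0.901099 = 1.451814
d₂ = d₁ − σ√T = 1.451814 − 0.901099 = 0.550714
N(d₁) = 0.926723,  N(d₂) = 0.709085,  e^(−rT) = 0.546741
E₀ = V₀·N(d₁) − D·e^(−rT)·N(d₂)
   = 583.4755·0.926723 − 432.9165·0.546741·0.709085 = 372.884813

E0=372.8848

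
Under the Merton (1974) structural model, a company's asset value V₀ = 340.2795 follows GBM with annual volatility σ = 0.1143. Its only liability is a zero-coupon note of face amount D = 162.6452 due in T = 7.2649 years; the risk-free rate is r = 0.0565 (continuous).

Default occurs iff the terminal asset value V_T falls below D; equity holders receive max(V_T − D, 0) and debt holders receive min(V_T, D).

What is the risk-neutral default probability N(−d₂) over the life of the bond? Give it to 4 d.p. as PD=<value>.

PD=0.0002

d₁ = [ln(V₀/D) + (r + σ²/2)T] / (σ√T)
   = [ln(340.2795/162.6452) + (0.0565 + 0.5·0.1143²)·7.2649] / (0.1143·√7.2649)
   = [0.738196 + 0.457923] / 0.308078 = 3.882517
d₂ = d₁ − σ√T = 3.882517 − 0.308078 = 3.574439
risk-neutral PD = N(−d₂) = N(-3.574439) = 0.000175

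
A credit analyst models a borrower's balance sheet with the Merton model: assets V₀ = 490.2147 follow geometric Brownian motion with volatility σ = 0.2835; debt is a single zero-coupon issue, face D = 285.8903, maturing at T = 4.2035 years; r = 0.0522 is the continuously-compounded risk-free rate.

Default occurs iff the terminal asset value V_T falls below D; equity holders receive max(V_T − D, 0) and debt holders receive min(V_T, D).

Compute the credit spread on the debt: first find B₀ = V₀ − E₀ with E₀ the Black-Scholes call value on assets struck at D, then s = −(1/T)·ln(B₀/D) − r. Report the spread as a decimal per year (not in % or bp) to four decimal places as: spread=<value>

d₁ = [ln(V₀/D) + (r + σ²/2)T] / (σ√T)
   = [ln(490.2147/285.8903) + (0.0522 + 0.5·0.2835²)·4.2035] / (0.2835·√4.2035)
   = [0.539235 + 0.388345] / 0.581244 = 1.595853
d₂ = d₁ − σ√T = 1.595853 − 0.581244 = 1.014609
N(d₁) = 0.944739,  N(d₂) = 0.844854,  e^(−rT) = 0.802982
E₀ = V₀·N(d₁) − D·e^(−rT)·N(d₂)
   = 490.2147·0.944739 − 285.8903·0.802982·0.844854 = 269.176311
B₀ = V₀ − E₀ = 490.2147 − 269.176311 = 221.038389
spread = −(1/T)·ln(B₀/D) − r = −(1/4.2035)·ln(221.038389/285.8903) − 0.0522 = 0.00900418

spread=0.0090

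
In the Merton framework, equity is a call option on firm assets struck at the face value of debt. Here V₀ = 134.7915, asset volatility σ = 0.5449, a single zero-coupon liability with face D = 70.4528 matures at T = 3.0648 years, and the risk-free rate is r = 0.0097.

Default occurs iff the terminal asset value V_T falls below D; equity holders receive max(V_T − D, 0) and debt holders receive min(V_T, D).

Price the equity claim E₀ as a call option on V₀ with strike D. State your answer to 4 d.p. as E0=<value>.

E0=78.4419

d₁ = [ln(V₀/D) + (r + σ²/2)T] / (σ√T)
   = [ln(134.7915/70.4528) + (0.0097 + 0.5·0.5449²)·3.0648] / (0.5449·√3.0648)
   = [0.648786 + 0.484723] / 0.953933 = 1.188248
d₂ = d₁ − σ√T = 1.188248 − 0.953933 = 0.234315
N(d₁) = 0.882632,  N(d₂) = 0.592630,  e^(−rT) = 0.970709
E₀ = V₀·N(d₁) − D·e^(−rT)·N(d₂)
   = 134.7915·0.882632 − 70.4528·0.970709·0.592630 = 78.441854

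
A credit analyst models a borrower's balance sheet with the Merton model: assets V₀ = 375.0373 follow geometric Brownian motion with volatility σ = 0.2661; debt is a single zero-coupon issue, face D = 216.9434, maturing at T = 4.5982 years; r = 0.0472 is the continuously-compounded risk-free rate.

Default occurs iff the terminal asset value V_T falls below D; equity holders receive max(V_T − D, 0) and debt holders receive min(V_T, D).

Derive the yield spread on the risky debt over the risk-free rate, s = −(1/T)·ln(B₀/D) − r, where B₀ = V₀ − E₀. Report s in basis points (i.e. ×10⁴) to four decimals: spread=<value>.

spread=75.2149

d₁ = [ln(V₀/D) + (r + σ²/2)T] / (σ√T)
   = [ln(375.0373/216.9434) + (0.0472 + 0.5·0.2661²)·4.5982] / (0.2661·√4.5982)
   = [0.547389 + 0.379832] / 0.570609 = 1.624968
d₂ = d₁ − σ√T = 1.624968 − 0.570609 = 1.054358
N(d₁) = 0.947915,  N(d₂) = 0.854141,  e^(−rT) = 0.804902
E₀ = V₀·N(d₁) − D·e^(−rT)·N(d₂)
   = 375.0373·0.947915 − 216.9434·0.804902·0.854141 = 206.355159
B₀ = V₀ − E₀ = 375.0373 − 206.355159 = 168.682141
spread = −(1/T)·ln(B₀/D) − r = −(1/4.5982)·ln(168.682141/216.9434) − 0.0472 = 0.00752149
in basis points: 0.00752149 × 10⁴ = 75.2149 bp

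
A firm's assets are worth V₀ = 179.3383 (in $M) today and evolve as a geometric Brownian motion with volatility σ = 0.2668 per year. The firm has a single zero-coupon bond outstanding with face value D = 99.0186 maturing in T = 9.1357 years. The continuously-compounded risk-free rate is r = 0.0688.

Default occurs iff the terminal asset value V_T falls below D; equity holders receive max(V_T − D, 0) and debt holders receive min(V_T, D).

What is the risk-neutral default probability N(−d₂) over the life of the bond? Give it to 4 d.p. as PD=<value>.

PD=0.1329

d₁ = [ln(V₀/D) + (r + σ²/2)T] / (σ√T)
   = [ln(179.3383/99.0186) + (0.0688 + 0.5·0.2668²)·9.1357] / (0.2668·√9.1357)
   = [0.593966 + 0.953686] / 0.806412 = 1.919184
d₂ = d₁ − σ√T = 1.919184 − 0.806412 = 1.112773
risk-neutral PD = N(−d₂) = N(-1.112773) = 0.132903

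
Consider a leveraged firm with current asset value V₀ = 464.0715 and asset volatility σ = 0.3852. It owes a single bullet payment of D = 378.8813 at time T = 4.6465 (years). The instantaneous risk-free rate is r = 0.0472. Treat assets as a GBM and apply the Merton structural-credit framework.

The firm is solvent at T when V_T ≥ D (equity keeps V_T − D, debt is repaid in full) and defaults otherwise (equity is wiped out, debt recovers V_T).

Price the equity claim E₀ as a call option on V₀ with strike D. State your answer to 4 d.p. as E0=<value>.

E0=218.0982

d₁ = [ln(V₀/D) + (r + σ²/2)T] / (σ√T)
   = [ln(464.0715/378.8813) + (0.0472 + 0.5·0.3852²)·4.6465] / (0.3852·√4.6465)
   = [0.202816 + 0.564036] / 0.830327 = 0.923554
d₂ = d₁ − σ√T = 0.923554 − 0.830327 = 0.093227
N(d₁) = 0.822141,  N(d₂) = 0.537138,  e^(−rT) = 0.803069
E₀ = V₀·N(d₁) − D·e^(−rT)·N(d₂)
   = 464.0715·0.822141 − 378.8813·0.803069·0.537138 = 218.098191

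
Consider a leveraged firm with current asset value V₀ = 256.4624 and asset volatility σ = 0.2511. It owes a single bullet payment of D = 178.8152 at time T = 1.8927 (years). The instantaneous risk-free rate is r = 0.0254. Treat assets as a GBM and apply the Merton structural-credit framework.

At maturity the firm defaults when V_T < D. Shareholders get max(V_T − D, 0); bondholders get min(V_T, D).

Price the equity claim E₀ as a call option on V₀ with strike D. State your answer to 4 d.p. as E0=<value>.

E0=90.1928

d₁ = [ln(V₀/D) + (r + σ²/2)T] / (σ√T)
   = [ln(256.4624/178.8152) + (0.0254 + 0.5·0.2511²)·1.8927] / (0.2511·√1.8927)
   = [0.360629 + 0.107743] / 0.345452 = 1.355825
d₂ = d₁ − σ√T = 1.355825 − 0.345452 = 1.010373
N(d₁) = 0.912423,  N(d₂) = 0.843842,  e^(−rT) = 0.953063
E₀ = V₀·N(d₁) − D·e^(−rT)·N(d₂)
   = 256.4624·0.912423 − 178.8152·0.953063·0.843842 = 90.192808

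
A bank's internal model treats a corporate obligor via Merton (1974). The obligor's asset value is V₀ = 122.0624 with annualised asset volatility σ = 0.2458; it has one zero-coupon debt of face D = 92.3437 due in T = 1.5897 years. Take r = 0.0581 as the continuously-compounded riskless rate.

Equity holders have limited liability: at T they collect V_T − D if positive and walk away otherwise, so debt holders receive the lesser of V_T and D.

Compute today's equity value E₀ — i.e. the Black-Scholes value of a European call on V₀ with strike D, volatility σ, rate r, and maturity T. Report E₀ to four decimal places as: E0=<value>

E0=39.6201

d₁ = [ln(V₀/D) + (r + σ²/2)T] / (σ√T)
   = [ln(122.0624/92.3437) + (0.0581 + 0.5·0.2458²)·1.5897] / (0.2458·√1.5897)
   = [0.279015 + 0.140385] / 0.309913 = 1.353282
d₂ = d₁ − σ√T = 1.353282 − 0.309913 = 1.043369
N(d₁) = 0.912017,  N(d₂) = 0.851611,  e^(−rT) = 0.911775
E₀ = V₀·N(d₁) − D·e^(−rT)·N(d₂)
   = 122.0624·0.912017 − 92.3437·0.911775·0.851611 = 39.620133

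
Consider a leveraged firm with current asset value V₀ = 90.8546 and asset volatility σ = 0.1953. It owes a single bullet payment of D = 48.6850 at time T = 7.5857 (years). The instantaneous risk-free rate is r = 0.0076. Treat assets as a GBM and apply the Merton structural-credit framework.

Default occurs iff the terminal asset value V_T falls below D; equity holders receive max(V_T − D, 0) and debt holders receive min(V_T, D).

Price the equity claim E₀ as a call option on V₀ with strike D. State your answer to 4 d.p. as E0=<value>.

E0=46.5521

d₁ = [ln(V₀/D) + (r + σ²/2)T] / (σ√T)
   = [ln(90.8546/48.6850) + (0.0076 + 0.5·0.1953²)·7.5857] / (0.1953·√7.5857)
   = [0.623889 + 0.202319] / 0.537898 = 1.535993
d₂ = d₁ − σ√T = 1.535993 − 0.537898 = 0.998095
N(d₁) = 0.937730,  N(d₂) = 0.840883,  e^(−rT) = 0.943979
E₀ = V₀·N(d₁) − D·e^(−rT)·N(d₂)
   = 90.8546·0.937730 − 48.6850·0.943979·0.840883 = 46.552085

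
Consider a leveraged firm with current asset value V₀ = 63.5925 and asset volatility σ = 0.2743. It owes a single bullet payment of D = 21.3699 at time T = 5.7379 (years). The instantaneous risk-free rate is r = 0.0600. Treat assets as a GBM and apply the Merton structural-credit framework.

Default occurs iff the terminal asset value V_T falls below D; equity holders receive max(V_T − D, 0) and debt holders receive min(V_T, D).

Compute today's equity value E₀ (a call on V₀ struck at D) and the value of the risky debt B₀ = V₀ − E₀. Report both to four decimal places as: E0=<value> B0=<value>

E0=48.5469 B0=15.0456

d₁ = [ln(V₀/D) + (r + σ²/2)T] / (σ√T)
   = [ln(63.5925/21.3699) + (0.0600 + 0.5·0.2743²)·5.7379] / (0.2743·√5.7379)
   = [1.090512 + 0.560135] / 0.657056 = 2.512187
d₂ = d₁ − σ√T = 2.512187 − 0.657056 = 1.855131
N(d₁) = 0.994001,  N(d₂) = 0.968211,  e^(−rT) = 0.708735
E₀ = V₀·N(d₁) − D·e^(−rT)·N(d₂)
   = 63.5925·0.994001 − 21.3699·0.708735·0.968211 = 48.546861
B₀ = V₀ − E₀ = 63.5925 − 48.546861 = 15.045639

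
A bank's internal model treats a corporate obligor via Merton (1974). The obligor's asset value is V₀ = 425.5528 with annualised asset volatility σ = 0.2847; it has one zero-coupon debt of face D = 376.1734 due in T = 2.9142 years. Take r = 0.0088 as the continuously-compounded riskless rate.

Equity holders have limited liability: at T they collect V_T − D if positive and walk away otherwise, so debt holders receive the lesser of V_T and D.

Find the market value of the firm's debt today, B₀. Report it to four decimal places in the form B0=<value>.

d₁ = [ln(V₀/D) + (r + σ²/2)T] / (σ√T)
   = [ln(425.5528/376.1734) + (0.0088 + 0.5·0.2847²)·2.9142] / (0.2847·√2.9142)
   = [0.123339 + 0.143749] / 0.486012 = 0.549549
d₂ = d₁ − σ√T = 0.549549 − 0.486012 = 0.063537
N(d₁) = 0.708686,  N(d₂) = 0.525331,  e^(−rT) = 0.974681
E₀ = V₀·N(d₁) − D·e^(−rT)·N(d₂)
   = 425.5528·0.708686 − 376.1734·0.974681·0.525331 = 108.971206
B₀ = V₀ − E₀ = 425.5528 − 108.971206 = 316.581594

B0=316.5816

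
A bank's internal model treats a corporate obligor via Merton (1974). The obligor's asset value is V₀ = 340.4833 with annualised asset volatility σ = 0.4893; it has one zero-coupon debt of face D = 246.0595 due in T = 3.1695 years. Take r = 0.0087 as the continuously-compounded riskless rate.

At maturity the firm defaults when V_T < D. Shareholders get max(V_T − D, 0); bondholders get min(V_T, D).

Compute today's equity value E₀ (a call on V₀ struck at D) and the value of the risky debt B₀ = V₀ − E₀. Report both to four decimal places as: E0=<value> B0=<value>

d₁ = [ln(V₀/D) + (r + σ²/2)T] / (σ√T)
   = [ln(340.4833/246.0595) + (0.0087 + 0.5·0.4893²)·3.1695] / (0.4893·√3.1695)
   = [0.324793 + 0.406987] / 0.871105 = 0.840059
d₂ = d₁ − σ√T = 0.840059 − 0.871105 = -0.031046
N(d₁) = 0.799562,  N(d₂) = 0.487616,  e^(−rT) = 0.972802
E₀ = V₀·N(d₁) − D·e^(−rT)·N(d₂)
   = 340.4833·0.799562 − 246.0595·0.972802·0.487616 = 155.518270
B₀ = V₀ − E₀ = 340.4833 − 155.518270 = 184.965030

E0=155.5183 B0=184.9650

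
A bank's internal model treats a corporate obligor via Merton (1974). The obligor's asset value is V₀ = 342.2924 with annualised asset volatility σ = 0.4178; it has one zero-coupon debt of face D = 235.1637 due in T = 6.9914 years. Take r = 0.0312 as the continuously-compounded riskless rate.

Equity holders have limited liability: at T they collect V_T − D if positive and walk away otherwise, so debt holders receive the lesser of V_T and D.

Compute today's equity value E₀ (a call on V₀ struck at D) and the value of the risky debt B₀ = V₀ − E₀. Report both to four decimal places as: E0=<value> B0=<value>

d₁ = [ln(V₀/D) + (r + σ²/2)T] / (σ√T)
   = [ln(342.2924/235.1637) + (0.0312 + 0.5·0.4178²)·6.9914] / (0.4178·√6.9914)
   = [0.375383 + 0.828330] / 1.104716 = 1.089614
d₂ = d₁ − σ√T = 1.089614 − 1.104716 = -0.015102
N(d₁) = 0.862058,  N(d₂) = 0.493975,  e^(−rT) = 0.804020
E₀ = V₀·N(d₁) − D·e^(−rT)·N(d₂)
   = 342.2924·0.862058 − 235.1637·0.804020·0.493975 = 201.677011
B₀ = V₀ − E₀ = 342.2924 − 201.677011 = 140.615389

E0=201.6770 B0=140.6154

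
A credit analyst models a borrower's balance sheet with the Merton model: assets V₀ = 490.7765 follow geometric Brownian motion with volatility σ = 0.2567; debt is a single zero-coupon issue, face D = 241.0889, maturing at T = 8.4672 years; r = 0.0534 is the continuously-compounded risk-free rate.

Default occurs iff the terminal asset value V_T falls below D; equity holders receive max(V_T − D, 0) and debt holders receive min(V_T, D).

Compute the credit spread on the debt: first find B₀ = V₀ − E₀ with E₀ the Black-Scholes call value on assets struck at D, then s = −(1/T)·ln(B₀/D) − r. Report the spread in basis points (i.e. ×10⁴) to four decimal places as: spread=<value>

d₁ = [ln(V₀/D) + (r + σ²/2)T] / (σ√T)
   = [ln(490.7765/241.0889) + (0.0534 + 0.5·0.2567²)·8.4672] / (0.2567·√8.4672)
   = [0.710823 + 0.731121] / 0.746957 = 1.930424
d₂ = d₁ − σ√T = 1.930424 − 0.746957 = 1.183467
N(d₁) = 0.973223,  N(d₂) = 0.881688,  e^(−rT) = 0.636260
E₀ = V₀·N(d₁) − D·e^(−rT)·N(d₂)
   = 490.7765·0.973223 − 241.0889·0.636260·0.881688 = 342.388254
B₀ = V₀ − E₀ = 490.7765 − 342.388254 = 148.388246
spread = −(1/T)·ln(B₀/D) − r = −(1/8.4672)·ln(148.388246/241.0889) − 0.0534 = 0.00391926
in basis points: 0.00391926 × 10⁴ = 39.1926 bp

spread=39.1926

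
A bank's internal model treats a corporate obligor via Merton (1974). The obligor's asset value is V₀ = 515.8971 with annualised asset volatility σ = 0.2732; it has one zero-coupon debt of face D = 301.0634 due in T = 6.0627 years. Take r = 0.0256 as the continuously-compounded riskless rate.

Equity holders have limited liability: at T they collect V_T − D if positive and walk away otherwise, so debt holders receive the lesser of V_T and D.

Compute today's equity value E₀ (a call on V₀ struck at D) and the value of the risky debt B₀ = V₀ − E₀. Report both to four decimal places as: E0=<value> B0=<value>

E0=276.6770 B0=239.2201

d₁ = [ln(V₀/D) + (r + σ²/2)T] / (σ√T)
   = [ln(515.8971/301.0634) + (0.0256 + 0.5·0.2732²)·6.0627] / (0.2732·√6.0627)
   = [0.538586 + 0.381460] / 0.672688 = 1.367716
d₂ = d₁ − σ√T = 1.367716 − 0.672688 = 0.695028
N(d₁) = 0.914299,  N(d₂) = 0.756481,  e^(−rT) = 0.856240
E₀ = V₀·N(d₁) − D·e^(−rT)·N(d₂)
   = 515.8971·0.914299 − 301.0634·0.856240·0.756481 = 276.676963
B₀ = V₀ − E₀ = 515.8971 − 276.676963 = 239.220137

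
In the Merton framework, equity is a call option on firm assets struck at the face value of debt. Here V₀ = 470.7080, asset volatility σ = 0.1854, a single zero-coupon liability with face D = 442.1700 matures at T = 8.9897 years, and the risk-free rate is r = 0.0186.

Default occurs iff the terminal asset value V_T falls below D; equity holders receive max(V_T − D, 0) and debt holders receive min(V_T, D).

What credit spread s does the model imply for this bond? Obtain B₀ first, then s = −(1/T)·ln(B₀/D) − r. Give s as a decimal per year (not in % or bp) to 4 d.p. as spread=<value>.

d₁ = [ln(V₀/D) + (r + σ²/2)T] / (σ√T)
   = [ln(470.7080/442.1700) + (0.0186 + 0.5·0.1854²)·8.9897] / (0.1854·√8.9897)
   = [0.062544 + 0.321711] / 0.555882 = 0.691252
d₂ = d₁ − σ√T = 0.691252 − 0.555882 = 0.135370
N(d₁) = 0.755296,  N(d₂) = 0.553840,  e^(−rT) = 0.846023
E₀ = V₀·N(d₁) − D·e^(−rT)·N(d₂)
   = 470.7080·0.755296 − 442.1700·0.846023·0.553840 = 148.340034
B₀ = V₀ − E₀ = 470.7080 − 148.340034 = 322.367966
spread = −(1/T)·ln(B₀/D) − r = −(1/8.9897)·ln(322.367966/442.1700) − 0.0186 = 0.01655143

spread=0.0166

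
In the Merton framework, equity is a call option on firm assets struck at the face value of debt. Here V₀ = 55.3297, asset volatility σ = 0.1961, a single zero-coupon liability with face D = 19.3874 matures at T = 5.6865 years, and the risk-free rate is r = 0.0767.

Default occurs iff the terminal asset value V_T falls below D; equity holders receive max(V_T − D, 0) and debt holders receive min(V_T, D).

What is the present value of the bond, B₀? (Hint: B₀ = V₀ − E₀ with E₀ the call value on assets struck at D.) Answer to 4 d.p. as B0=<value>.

d₁ = [ln(V₀/D) + (r + σ²/2)T] / (σ√T)
   = [ln(55.3297/19.3874) + (0.0767 + 0.5·0.1961²)·5.6865] / (0.1961·√5.6865)
   = [1.048686 + 0.545492] / 0.467628 = 3.409078
d₂ = d₁ − σ√T = 3.409078 − 0.467628 = 2.941450
N(d₁) = 0.999674,  N(d₂) = 0.998367,  e^(−rT) = 0.646518
E₀ = V₀·N(d₁) − D·e^(−rT)·N(d₂)
   = 55.3297·0.999674 − 19.3874·0.646518·0.998367 = 42.797842
B₀ = V₀ − E₀ = 55.3297 − 42.797842 = 12.531858

B0=12.5319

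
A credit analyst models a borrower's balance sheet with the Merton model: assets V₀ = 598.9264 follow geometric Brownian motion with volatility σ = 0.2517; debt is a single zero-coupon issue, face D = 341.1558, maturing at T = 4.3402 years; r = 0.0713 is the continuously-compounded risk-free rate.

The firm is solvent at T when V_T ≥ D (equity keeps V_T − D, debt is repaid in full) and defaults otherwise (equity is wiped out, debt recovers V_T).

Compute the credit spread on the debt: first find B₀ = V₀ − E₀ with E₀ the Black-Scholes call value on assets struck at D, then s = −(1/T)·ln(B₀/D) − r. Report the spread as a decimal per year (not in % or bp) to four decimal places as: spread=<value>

spread=0.0037

d₁ = [ln(V₀/D) + (r + σ²/2)T] / (σ√T)
   = [ln(598.9264/341.1558) + (0.0713 + 0.5·0.2517²)·4.3402] / (0.2517·√4.3402)
   = [0.562799 + 0.446938] / 0.524370 = 1.925620
d₂ = d₁ − σ√T = 1.925620 − 0.524370 = 1.401249
N(d₁) = 0.972924,  N(d₂) = 0.919430,  e^(−rT) = 0.733846
E₀ = V₀·N(d₁) − D·e^(−rT)·N(d₂)
   = 598.9264·0.972924 − 341.1558·0.733846·0.919430 = 352.525234
B₀ = V₀ − E₀ = 598.9264 − 352.525234 = 246.401166
spread = −(1/T)·ln(B₀/D) − r = −(1/4.3402)·ln(246.401166/341.1558) − 0.0713 = 0.00366850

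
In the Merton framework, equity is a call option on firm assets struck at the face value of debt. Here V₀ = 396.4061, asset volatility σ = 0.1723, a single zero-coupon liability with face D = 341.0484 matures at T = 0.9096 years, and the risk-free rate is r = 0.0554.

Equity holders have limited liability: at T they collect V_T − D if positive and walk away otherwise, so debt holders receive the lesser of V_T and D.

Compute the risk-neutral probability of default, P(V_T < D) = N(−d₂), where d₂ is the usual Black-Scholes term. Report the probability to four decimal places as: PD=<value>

PD=0.1272

d₁ = [ln(V₀/D) + (r + σ²/2)T] / (σ√T)
   = [ln(396.4061/341.0484) + (0.0554 + 0.5·0.1723²)·0.9096] / (0.1723·√0.9096)
   = [0.150415 + 0.063894] / 0.164328 = 1.304153
d₂ = d₁ − σ√T = 1.304153 − 0.164328 = 1.139826
risk-neutral PD = N(−d₂) = N(-1.139826) = 0.127179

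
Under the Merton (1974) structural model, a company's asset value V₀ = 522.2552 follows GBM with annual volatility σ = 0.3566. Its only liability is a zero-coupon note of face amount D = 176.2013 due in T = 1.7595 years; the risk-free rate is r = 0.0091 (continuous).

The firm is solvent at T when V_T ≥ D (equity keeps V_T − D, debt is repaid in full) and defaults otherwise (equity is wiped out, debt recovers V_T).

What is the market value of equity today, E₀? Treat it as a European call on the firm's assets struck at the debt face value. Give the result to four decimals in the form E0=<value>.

d₁ = [ln(V₀/D) + (r + σ²/2)T] / (σ√T)
   = [ln(522.2552/176.2013) + (0.0091 + 0.5·0.3566²)·1.7595] / (0.3566·√1.7595)
   = [1.086529 + 0.127884] / 0.473016 = 2.567381
d₂ = d₁ − σ√T = 2.567381 − 0.473016 = 2.094365
N(d₁) = 0.994877,  N(d₂) = 0.981886,  e^(−rT) = 0.984116
E₀ = V₀·N(d₁) − D·e^(−rT)·N(d₂)
   = 522.2552·0.994877 − 176.2013·0.984116·0.981886 = 349.317868

E0=349.3179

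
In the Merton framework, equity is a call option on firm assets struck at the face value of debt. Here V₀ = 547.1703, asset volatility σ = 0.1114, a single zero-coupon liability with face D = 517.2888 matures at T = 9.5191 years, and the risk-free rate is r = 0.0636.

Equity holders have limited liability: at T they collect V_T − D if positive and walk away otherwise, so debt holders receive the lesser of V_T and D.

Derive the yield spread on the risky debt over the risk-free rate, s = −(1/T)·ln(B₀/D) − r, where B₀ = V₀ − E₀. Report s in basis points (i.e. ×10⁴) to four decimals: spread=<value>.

d₁ = [ln(V₀/D) + (r + σ²/2)T] / (σ√T)
   = [ln(547.1703/517.2888) + (0.0636 + 0.5·0.1114²)·9.5191] / (0.1114·√9.5191)
   = [0.056159 + 0.664481] / 0.343703 = 2.096693
d₂ = d₁ − σ√T = 2.096693 − 0.343703 = 1.752990
N(d₁) = 0.981990,  N(d₂) = 0.960198,  e^(−rT) = 0.545848
E₀ = V₀·N(d₁) − D·e^(−rT)·N(d₂)
   = 547.1703·0.981990 − 517.2888·0.545848·0.960198 = 266.192998
B₀ = V₀ − E₀ = 547.1703 − 266.192998 = 280.977302
spread = −(1/T)·ln(B₀/D) − r = −(1/9.5191)·ln(280.977302/517.2888) − 0.0636 = 0.00051609
in basis points: 0.00051609 × 10⁴ = 5.1609 bp

spread=5.1609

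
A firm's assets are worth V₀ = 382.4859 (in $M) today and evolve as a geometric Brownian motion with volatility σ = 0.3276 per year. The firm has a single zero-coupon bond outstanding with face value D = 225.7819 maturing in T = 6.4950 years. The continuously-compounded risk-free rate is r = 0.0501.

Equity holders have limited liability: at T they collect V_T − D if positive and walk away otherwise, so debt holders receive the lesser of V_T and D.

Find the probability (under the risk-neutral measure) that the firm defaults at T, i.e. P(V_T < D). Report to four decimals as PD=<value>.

PD=0.2730

d₁ = [ln(V₀/D) + (r + σ²/2)T] / (σ√T)
   = [ln(382.4859/225.7819) + (0.0501 + 0.5·0.3276²)·6.4950] / (0.3276·√6.4950)
   = [0.527122 + 0.673927] / 0.834898 = 1.438558
d₂ = d₁ − σ√T = 1.438558 − 0.834898 = 0.603660
risk-neutral PD = N(−d₂) = N(-0.603660) = 0.273035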